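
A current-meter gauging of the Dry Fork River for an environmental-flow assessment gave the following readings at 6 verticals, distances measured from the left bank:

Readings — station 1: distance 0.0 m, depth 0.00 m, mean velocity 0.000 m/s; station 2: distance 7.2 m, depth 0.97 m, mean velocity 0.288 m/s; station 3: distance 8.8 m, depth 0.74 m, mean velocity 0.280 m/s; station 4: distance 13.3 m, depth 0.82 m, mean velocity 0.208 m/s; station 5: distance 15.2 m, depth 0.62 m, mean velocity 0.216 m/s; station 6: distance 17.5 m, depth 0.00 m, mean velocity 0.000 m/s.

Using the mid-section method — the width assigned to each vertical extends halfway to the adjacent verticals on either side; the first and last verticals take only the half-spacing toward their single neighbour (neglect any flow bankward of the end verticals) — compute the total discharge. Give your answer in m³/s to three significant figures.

2.69 m³/s

w_2 = (8.8 − 0.0)/2 = 4.4 m; q_2 = 0.288 × 0.97 × 4.4 = 1.229 m³/s
w_3 = (13.3 − 7.2)/2 = 3.05 m; q_3 = 0.280 × 0.74 × 3.05 = 0.6320 m³/s
w_4 = (15.2 − 8.8)/2 = 3.2 m; q_4 = 0.208 × 0.82 × 3.2 = 0.5458 m³/s
w_5 = (17.5 − 13.3)/2 = 2.1 m; q_5 = 0.216 × 0.62 × 2.1 = 0.2812 m³/s
Stations 1, 6 contribute zero (depth or velocity is 0).
Q = Σ qᵢ = 2.688 m³/s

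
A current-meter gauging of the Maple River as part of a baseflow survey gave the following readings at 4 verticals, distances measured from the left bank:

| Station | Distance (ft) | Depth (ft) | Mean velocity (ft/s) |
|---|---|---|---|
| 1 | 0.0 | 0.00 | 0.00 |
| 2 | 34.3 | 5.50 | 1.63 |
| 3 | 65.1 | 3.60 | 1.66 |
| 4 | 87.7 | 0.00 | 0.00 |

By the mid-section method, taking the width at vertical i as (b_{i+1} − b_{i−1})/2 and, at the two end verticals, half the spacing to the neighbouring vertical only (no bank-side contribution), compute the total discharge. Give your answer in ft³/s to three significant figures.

451 ft³/s

w_2 = (65.1 − 0.0)/2 = 32.55 ft; q_2 = 1.63 × 5.50 × 32.55 = 291.8 ft³/s
w_3 = (87.7 − 34.3)/2 = 26.7 ft; q_3 = 1.66 × 3.60 × 26.7 = 159.6 ft³/s
Stations 1, 4 contribute zero (depth or velocity is 0).
Q = Σ qᵢ = 451.4 ft³/s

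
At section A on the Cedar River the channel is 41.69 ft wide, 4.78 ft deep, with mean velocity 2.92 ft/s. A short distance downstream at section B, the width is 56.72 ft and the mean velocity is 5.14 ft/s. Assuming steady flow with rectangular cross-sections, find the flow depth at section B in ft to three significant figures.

Q = A₁V₁ = (41.69×4.78) × 2.92 = 581.9 ft³/s
d₂ = Q/(b₂ V₂) = 581.9/(56.72×5.14) = 1.996 ft

2.00 ft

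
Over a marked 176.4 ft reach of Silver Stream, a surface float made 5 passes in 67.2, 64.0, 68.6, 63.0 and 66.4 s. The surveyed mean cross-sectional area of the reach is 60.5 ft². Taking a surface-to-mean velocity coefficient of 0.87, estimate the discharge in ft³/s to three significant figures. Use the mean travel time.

t̄ = (67.2 + 64.0 + 68.6 + 63.0 + 66.4) / 5 = 65.84 s
v_surface = L / t̄ = 176.4 / 65.84 = 2.679 ft/s
v_mean = 0.87 × 2.679 = 2.331 ft/s
Q = A × v_mean = 60.5 × 2.331 = 141.0 ft³/s

141 ft³/s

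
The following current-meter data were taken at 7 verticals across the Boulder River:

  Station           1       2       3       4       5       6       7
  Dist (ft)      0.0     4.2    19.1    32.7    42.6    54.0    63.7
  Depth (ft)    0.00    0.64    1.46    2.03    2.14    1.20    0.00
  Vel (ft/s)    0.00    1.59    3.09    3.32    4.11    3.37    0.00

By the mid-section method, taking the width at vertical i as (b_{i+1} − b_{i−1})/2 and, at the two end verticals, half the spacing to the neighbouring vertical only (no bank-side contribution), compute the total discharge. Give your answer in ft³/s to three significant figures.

290 ft³/s

w_2 = (19.1 − 0.0)/2 = 9.55 ft; q_2 = 1.59 × 0.64 × 9.55 = 9.718 ft³/s
w_3 = (32.7 − 4.2)/2 = 14.25 ft; q_3 = 3.09 × 1.46 × 14.25 = 64.29 ft³/s
w_4 = (42.6 − 19.1)/2 = 11.75 ft; q_4 = 3.32 × 2.03 × 11.75 = 79.19 ft³/s
w_5 = (54.0 − 32.7)/2 = 10.65 ft; q_5 = 4.11 × 2.14 × 10.65 = 93.67 ft³/s
w_6 = (63.7 − 42.6)/2 = 10.55 ft; q_6 = 3.37 × 1.20 × 10.55 = 42.66 ft³/s
Stations 1, 7 contribute zero (depth or velocity is 0).
Q = Σ qᵢ = 289.5 ft³/s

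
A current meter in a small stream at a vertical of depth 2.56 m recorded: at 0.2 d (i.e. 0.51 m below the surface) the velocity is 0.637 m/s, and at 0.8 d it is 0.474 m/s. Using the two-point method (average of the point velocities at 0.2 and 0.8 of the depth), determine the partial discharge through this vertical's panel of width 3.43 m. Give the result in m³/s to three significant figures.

4.88 m³/s

v̄ = (0.637 + 0.474) / 2 = 0.5555 m/s
q = v̄ × d × w = 0.5555 × 2.56 × 3.43 = 4.878 m³/s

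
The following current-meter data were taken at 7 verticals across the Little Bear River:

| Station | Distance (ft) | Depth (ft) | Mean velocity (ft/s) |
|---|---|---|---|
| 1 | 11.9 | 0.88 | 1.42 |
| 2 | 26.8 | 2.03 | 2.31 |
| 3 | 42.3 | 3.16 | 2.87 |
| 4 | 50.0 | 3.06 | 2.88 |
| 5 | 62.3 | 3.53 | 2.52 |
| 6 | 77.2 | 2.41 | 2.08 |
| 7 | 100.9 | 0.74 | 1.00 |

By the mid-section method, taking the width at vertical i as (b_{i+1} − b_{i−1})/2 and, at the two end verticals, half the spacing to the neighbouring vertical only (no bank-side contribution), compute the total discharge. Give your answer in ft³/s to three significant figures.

w_1 = (26.8 − 11.9)/2 = 7.45 ft; q_1 = 1.42 × 0.88 × 7.45 = 9.310 ft³/s
w_2 = (42.3 − 11.9)/2 = 15.2 ft; q_2 = 2.31 × 2.03 × 15.2 = 71.28 ft³/s
w_3 = (50.0 − 26.8)/2 = 11.6 ft; q_3 = 2.87 × 3.16 × 11.6 = 105.2 ft³/s
w_4 = (62.3 − 42.3)/2 = 10 ft; q_4 = 2.88 × 3.06 × 10 = 88.13 ft³/s
w_5 = (77.2 − 50.0)/2 = 13.6 ft; q_5 = 2.52 × 3.53 × 13.6 = 121.0 ft³/s
w_6 = (100.9 − 62.3)/2 = 19.3 ft; q_6 = 2.08 × 2.41 × 19.3 = 96.75 ft³/s
w_7 = (100.9 − 77.2)/2 = 11.85 ft; q_7 = 1.00 × 0.74 × 11.85 = 8.769 ft³/s
Q = Σ qᵢ = 500.4 ft³/s

500 ft³/s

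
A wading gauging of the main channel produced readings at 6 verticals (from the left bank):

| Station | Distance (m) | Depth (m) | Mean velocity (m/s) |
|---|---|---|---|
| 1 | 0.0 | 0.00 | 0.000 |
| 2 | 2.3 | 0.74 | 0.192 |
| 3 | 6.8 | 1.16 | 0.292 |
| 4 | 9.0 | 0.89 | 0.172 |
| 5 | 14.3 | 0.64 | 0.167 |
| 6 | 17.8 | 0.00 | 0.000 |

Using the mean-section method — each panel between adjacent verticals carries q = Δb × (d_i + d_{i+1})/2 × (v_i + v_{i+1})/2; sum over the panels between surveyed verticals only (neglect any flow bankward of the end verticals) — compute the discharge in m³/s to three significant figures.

2.42 m³/s

Panel 1-2: Δb = 2.3 m, d̄ = (0.00+0.74)/2 = 0.37, v̄ = (0.000+0.192)/2 = 0.096 → q = 2.3×0.37×0.096 = 0.08170 m³/s
Panel 2-3: Δb = 4.5 m, d̄ = (0.74+1.16)/2 = 0.95, v̄ = (0.192+0.292)/2 = 0.242 → q = 4.5×0.95×0.242 = 1.035 m³/s
Panel 3-4: Δb = 2.2 m, d̄ = (1.16+0.89)/2 = 1.025, v̄ = (0.292+0.172)/2 = 0.232 → q = 2.2×1.025×0.232 = 0.5232 m³/s
Panel 4-5: Δb = 5.3 m, d̄ = (0.89+0.64)/2 = 0.765, v̄ = (0.172+0.167)/2 = 0.1695 → q = 5.3×0.765×0.1695 = 0.6872 m³/s
Panel 5-6: Δb = 3.5 m, d̄ = (0.64+0.00)/2 = 0.32, v̄ = (0.167+0.000)/2 = 0.0835 → q = 3.5×0.32×0.0835 = 0.09352 m³/s
Q = Σ q = 2.420 m³/s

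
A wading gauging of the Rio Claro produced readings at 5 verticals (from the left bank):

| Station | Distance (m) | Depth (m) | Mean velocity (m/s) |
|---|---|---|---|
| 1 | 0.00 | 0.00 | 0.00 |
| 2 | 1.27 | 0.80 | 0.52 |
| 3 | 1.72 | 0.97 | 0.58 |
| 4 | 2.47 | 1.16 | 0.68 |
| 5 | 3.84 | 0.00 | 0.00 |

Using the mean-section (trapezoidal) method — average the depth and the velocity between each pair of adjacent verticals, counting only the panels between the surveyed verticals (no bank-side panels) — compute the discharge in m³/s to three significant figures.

1.12 m³/s

Panel 1-2: Δb = 1.27 m, d̄ = (0.00+0.80)/2 = 0.4, v̄ = (0.00+0.52)/2 = 0.26 → q = 1.27×0.4×0.26 = 0.1321 m³/s
Panel 2-3: Δb = 0.45 m, d̄ = (0.80+0.97)/2 = 0.885, v̄ = (0.52+0.58)/2 = 0.55 → q = 0.45×0.885×0.55 = 0.2190 m³/s
Panel 3-4: Δb = 0.75 m, d̄ = (0.97+1.16)/2 = 1.065, v̄ = (0.58+0.68)/2 = 0.63 → q = 0.75×1.065×0.63 = 0.5032 m³/s
Panel 4-5: Δb = 1.37 m, d̄ = (1.16+0.00)/2 = 0.58, v̄ = (0.68+0.00)/2 = 0.34 → q = 1.37×0.58×0.34 = 0.2702 m³/s
Q = Σ q = 1.124 m³/s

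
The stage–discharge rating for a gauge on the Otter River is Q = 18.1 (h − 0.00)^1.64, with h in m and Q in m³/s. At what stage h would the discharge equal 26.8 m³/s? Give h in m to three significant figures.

1.27 m

h − h₀ = (Q/C)^(1/b) = (26.8/18.1)^(1/1.64) = 1.270 m
h = 0.00 + 1.270 = 1.270 m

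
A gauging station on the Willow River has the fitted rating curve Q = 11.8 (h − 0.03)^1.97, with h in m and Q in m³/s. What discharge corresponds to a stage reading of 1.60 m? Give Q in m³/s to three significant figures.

28.7 m³/s

Q = 11.8 × (1.60 − 0.03)^1.97 = 11.8 × 1.57^1.97 = 28.69 m³/s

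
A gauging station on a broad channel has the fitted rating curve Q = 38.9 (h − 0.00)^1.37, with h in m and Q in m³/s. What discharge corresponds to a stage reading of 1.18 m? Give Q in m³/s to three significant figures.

48.8 m³/s

Q = 38.9 × (1.18 − 0.00)^1.37 = 38.9 × 1.18^1.37 = 48.80 m³/s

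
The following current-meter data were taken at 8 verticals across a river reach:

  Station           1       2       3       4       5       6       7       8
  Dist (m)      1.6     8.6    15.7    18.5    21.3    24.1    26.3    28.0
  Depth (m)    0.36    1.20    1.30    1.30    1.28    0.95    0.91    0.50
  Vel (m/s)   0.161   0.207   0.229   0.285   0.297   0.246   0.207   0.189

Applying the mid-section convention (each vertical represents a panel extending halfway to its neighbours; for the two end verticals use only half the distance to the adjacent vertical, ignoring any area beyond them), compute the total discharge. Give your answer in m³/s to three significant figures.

w_1 = (8.6 − 1.6)/2 = 3.5 m; q_1 = 0.161 × 0.36 × 3.5 = 0.2029 m³/s
w_2 = (15.7 − 1.6)/2 = 7.05 m; q_2 = 0.207 × 1.20 × 7.05 = 1.751 m³/s
w_3 = (18.5 − 8.6)/2 = 4.95 m; q_3 = 0.229 × 1.30 × 4.95 = 1.474 m³/s
w_4 = (21.3 − 15.7)/2 = 2.8 m; q_4 = 0.285 × 1.30 × 2.8 = 1.037 m³/s
w_5 = (24.1 − 18.5)/2 = 2.8 m; q_5 = 0.297 × 1.28 × 2.8 = 1.064 m³/s
w_6 = (26.3 − 21.3)/2 = 2.5 m; q_6 = 0.246 × 0.95 × 2.5 = 0.5843 m³/s
w_7 = (28.0 − 24.1)/2 = 1.95 m; q_7 = 0.207 × 0.91 × 1.95 = 0.3673 m³/s
w_8 = (28.0 − 26.3)/2 = 0.85 m; q_8 = 0.189 × 0.50 × 0.85 = 0.08033 m³/s
Q = Σ qᵢ = 6.561 m³/s

6.56 m³/s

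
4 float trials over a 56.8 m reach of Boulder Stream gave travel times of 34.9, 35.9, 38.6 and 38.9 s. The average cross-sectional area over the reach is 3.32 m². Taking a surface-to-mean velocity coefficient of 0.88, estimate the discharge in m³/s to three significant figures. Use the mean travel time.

t̄ = (34.9 + 35.9 + 38.6 + 38.9) / 4 = 37.075 s
v_surface = L / t̄ = 56.8 / 37.075 = 1.532 m/s
v_mean = 0.88 × 1.532 = 1.348 m/s
Q = A × v_mean = 3.32 × 1.348 = 4.476 m³/s

4.48 m³/s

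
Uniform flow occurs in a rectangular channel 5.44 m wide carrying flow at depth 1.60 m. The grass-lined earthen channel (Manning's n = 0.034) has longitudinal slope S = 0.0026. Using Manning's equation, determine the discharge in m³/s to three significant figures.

A = b·y = 5.44 × 1.60 = 8.704 m²
P = b + 2y = 5.44 + 2×1.60 = 8.640 m
R = A/P = 8.704/8.640 = 1.007 m
Q = (1/n)·A·R^(2/3)·S^(1/2) = (1/0.034) × 8.704 × 1.007^(2/3) × 0.0026^(1/2) = 13.12 m³/s

13.1 m³/s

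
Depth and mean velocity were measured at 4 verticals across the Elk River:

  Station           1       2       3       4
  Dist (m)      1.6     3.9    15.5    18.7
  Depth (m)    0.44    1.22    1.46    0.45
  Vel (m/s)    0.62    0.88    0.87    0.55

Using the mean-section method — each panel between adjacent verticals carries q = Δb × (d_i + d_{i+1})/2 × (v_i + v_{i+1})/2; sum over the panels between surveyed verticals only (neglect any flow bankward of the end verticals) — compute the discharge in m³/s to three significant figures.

17.2 m³/s

Panel 1-2: Δb = 2.3 m, d̄ = (0.44+1.22)/2 = 0.83, v̄ = (0.62+0.88)/2 = 0.75 → q = 2.3×0.83×0.75 = 1.432 m³/s
Panel 2-3: Δb = 11.6 m, d̄ = (1.22+1.46)/2 = 1.34, v̄ = (0.88+0.87)/2 = 0.875 → q = 11.6×1.34×0.875 = 13.60 m³/s
Panel 3-4: Δb = 3.2 m, d̄ = (1.46+0.45)/2 = 0.955, v̄ = (0.87+0.55)/2 = 0.71 → q = 3.2×0.955×0.71 = 2.170 m³/s
Q = Σ q = 17.20 m³/s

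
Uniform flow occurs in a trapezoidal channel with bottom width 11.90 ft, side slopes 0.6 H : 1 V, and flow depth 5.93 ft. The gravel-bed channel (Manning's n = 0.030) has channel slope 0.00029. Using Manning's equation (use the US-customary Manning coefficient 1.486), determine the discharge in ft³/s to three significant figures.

A = (b + z·y)·y = (11.90 + 0.6×5.93)×5.93 = 91.67 ft²
P = b + 2y√(1+z²) = 11.90 + 2×5.93×√(1+0.6²) = 25.73 ft
R = A/P = 91.67/25.73 = 3.562 ft
Q = (1.486/n)·A·R^(2/3)·S^(1/2) = (1.486/0.030) × 91.67 × 3.562^(2/3) × 0.00029^(1/2) = 180.4 ft³/s

180 ft³/s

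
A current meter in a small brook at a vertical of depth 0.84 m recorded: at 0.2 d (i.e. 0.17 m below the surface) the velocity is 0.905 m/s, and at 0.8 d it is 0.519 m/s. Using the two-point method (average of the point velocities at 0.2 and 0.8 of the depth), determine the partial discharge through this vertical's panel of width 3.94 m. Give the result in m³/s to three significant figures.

2.36 m³/s

v̄ = (0.905 + 0.519) / 2 = 0.7120 m/s
q = v̄ × d × w = 0.7120 × 0.84 × 3.94 = 2.356 m³/s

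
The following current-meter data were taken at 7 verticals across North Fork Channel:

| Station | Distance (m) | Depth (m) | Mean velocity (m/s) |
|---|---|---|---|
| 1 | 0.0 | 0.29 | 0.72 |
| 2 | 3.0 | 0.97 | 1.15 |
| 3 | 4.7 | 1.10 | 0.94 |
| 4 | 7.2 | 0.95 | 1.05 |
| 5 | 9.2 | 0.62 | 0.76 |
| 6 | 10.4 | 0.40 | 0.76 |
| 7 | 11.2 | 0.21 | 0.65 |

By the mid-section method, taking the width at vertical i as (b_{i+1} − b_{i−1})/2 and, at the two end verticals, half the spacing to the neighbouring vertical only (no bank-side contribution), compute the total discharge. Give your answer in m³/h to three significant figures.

w_1 = (3.0 − 0.0)/2 = 1.5 m; q_1 = 0.72 × 0.29 × 1.5 = 0.3132 m³/s
w_2 = (4.7 − 0.0)/2 = 2.35 m; q_2 = 1.15 × 0.97 × 2.35 = 2.621 m³/s
w_3 = (7.2 − 3.0)/2 = 2.1 m; q_3 = 0.94 × 1.10 × 2.1 = 2.171 m³/s
w_4 = (9.2 − 4.7)/2 = 2.25 m; q_4 = 1.05 × 0.95 × 2.25 = 2.244 m³/s
w_5 = (10.4 − 7.2)/2 = 1.6 m; q_5 = 0.76 × 0.62 × 1.6 = 0.7539 m³/s
w_6 = (11.2 − 9.2)/2 = 1 m; q_6 = 0.76 × 0.40 × 1 = 0.3040 m³/s
w_7 = (11.2 − 10.4)/2 = 0.4 m; q_7 = 0.65 × 0.21 × 0.4 = 0.05460 m³/s
Q = Σ qᵢ = 8.463 m³/s
= 8.463 × 3600 = 30470 m³/h

30500 m³/h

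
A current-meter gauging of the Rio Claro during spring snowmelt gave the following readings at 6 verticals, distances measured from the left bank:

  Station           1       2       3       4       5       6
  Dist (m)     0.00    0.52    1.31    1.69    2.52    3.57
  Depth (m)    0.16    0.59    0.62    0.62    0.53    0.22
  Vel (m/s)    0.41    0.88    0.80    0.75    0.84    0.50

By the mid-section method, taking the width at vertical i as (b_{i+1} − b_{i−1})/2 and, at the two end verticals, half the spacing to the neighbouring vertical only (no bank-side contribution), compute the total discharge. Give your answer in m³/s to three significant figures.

1.40 m³/s

w_1 = (0.52 − 0.00)/2 = 0.26 m; q_1 = 0.41 × 0.16 × 0.26 = 0.01706 m³/s
w_2 = (1.31 − 0.00)/2 = 0.655 m; q_2 = 0.88 × 0.59 × 0.655 = 0.3401 m³/s
w_3 = (1.69 − 0.52)/2 = 0.585 m; q_3 = 0.80 × 0.62 × 0.585 = 0.2902 m³/s
w_4 = (2.52 − 1.31)/2 = 0.605 m; q_4 = 0.75 × 0.62 × 0.605 = 0.2813 m³/s
w_5 = (3.57 − 1.69)/2 = 0.94 m; q_5 = 0.84 × 0.53 × 0.94 = 0.4185 m³/s
w_6 = (3.57 − 2.52)/2 = 0.525 m; q_6 = 0.50 × 0.22 × 0.525 = 0.05775 m³/s
Q = Σ qᵢ = 1.405 m³/s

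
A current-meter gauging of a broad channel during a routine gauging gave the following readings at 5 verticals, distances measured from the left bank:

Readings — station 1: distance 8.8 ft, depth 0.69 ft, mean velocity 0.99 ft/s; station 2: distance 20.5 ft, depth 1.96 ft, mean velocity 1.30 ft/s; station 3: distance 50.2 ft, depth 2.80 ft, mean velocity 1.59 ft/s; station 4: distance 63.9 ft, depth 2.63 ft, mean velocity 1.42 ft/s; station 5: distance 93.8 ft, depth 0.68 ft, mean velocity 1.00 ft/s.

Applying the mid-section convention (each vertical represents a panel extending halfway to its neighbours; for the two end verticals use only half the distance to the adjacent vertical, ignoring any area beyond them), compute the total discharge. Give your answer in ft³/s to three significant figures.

w_1 = (20.5 − 8.8)/2 = 5.85 ft; q_1 = 0.99 × 0.69 × 5.85 = 3.996 ft³/s
w_2 = (50.2 − 8.8)/2 = 20.7 ft; q_2 = 1.30 × 1.96 × 20.7 = 52.74 ft³/s
w_3 = (63.9 − 20.5)/2 = 21.7 ft; q_3 = 1.59 × 2.80 × 21.7 = 96.61 ft³/s
w_4 = (93.8 − 50.2)/2 = 21.8 ft; q_4 = 1.42 × 2.63 × 21.8 = 81.41 ft³/s
w_5 = (93.8 − 63.9)/2 = 14.95 ft; q_5 = 1.00 × 0.68 × 14.95 = 10.17 ft³/s
Q = Σ qᵢ = 244.9 ft³/s

245 ft³/s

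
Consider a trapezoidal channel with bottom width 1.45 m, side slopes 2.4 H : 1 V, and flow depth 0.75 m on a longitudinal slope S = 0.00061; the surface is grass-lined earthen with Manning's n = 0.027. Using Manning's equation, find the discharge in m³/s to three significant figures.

1.32 m³/s

A = (b + z·y)·y = (1.45 + 2.4×0.75)×0.75 = 2.438 m²
P = b + 2y√(1+z²) = 1.45 + 2×0.75×√(1+2.4²) = 5.350 m
R = A/P = 2.438/5.350 = 0.4556 m
Q = (1/n)·A·R^(2/3)·S^(1/2) = (1/0.027) × 2.438 × 0.4556^(2/3) × 0.00061^(1/2) = 1.320 m³/s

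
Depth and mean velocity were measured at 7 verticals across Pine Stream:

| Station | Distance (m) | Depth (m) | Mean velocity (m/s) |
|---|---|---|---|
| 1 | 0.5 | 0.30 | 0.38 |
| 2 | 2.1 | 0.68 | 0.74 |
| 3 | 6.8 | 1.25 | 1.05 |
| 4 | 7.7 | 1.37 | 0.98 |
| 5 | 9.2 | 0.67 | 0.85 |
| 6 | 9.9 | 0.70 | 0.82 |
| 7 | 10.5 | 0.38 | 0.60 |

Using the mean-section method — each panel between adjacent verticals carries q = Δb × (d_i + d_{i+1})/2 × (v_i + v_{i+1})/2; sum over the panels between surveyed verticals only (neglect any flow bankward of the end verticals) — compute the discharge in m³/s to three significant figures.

7.73 m³/s

Panel 1-2: Δb = 1.6 m, d̄ = (0.30+0.68)/2 = 0.49, v̄ = (0.38+0.74)/2 = 0.56 → q = 1.6×0.49×0.56 = 0.4390 m³/s
Panel 2-3: Δb = 4.7 m, d̄ = (0.68+1.25)/2 = 0.965, v̄ = (0.74+1.05)/2 = 0.895 → q = 4.7×0.965×0.895 = 4.059 m³/s
Panel 3-4: Δb = 0.9 m, d̄ = (1.25+1.37)/2 = 1.31, v̄ = (1.05+0.98)/2 = 1.015 → q = 0.9×1.31×1.015 = 1.197 m³/s
Panel 4-5: Δb = 1.5 m, d̄ = (1.37+0.67)/2 = 1.02, v̄ = (0.98+0.85)/2 = 0.915 → q = 1.5×1.02×0.915 = 1.400 m³/s
Panel 5-6: Δb = 0.7 m, d̄ = (0.67+0.70)/2 = 0.685, v̄ = (0.85+0.82)/2 = 0.835 → q = 0.7×0.685×0.835 = 0.4004 m³/s
Panel 6-7: Δb = 0.6 m, d̄ = (0.70+0.38)/2 = 0.54, v̄ = (0.82+0.60)/2 = 0.71 → q = 0.6×0.54×0.71 = 0.2300 m³/s
Q = Σ q = 7.725 m³/s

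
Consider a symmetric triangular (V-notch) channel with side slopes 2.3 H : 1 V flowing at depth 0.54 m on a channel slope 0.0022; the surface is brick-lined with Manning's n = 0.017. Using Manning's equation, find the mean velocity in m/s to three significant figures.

1.09 m/s

A = z·y² = 2.3×0.54² = 0.6707 m²
P = 2y√(1+z²) = 2×0.54×√(1+2.3²) = 2.709 m
R = A/P = 0.6707/2.709 = 0.2476 m
Q = (1/n)·A·R^(2/3)·S^(1/2) = (1/0.017) × 0.6707 × 0.2476^(2/3) × 0.0022^(1/2) = 0.7297 m³/s
V = Q/A = 0.7297/0.6707 = 1.088 m/s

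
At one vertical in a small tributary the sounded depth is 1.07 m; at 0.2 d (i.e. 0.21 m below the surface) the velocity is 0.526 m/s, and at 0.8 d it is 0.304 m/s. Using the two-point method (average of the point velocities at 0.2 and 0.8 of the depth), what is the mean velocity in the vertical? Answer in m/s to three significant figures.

0.415 m/s

v̄ = (0.526 + 0.304) / 2 = 0.4150 m/s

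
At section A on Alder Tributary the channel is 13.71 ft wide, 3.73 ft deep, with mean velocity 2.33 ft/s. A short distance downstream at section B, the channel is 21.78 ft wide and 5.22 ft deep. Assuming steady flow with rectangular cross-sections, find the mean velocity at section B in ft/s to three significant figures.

1.05 ft/s

Q = A₁V₁ = (13.71×3.73) × 2.33 = 119.2 ft³/s
A₂ = 21.78 × 5.22 = 113.7 ft²
V₂ = Q/A₂ = 119.2/113.7 = 1.048 ft/s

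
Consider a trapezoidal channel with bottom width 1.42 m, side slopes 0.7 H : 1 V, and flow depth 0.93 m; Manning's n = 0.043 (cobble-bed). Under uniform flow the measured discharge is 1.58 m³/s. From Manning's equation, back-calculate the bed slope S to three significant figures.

0.00296

A = (b + z·y)·y = (1.42 + 0.7×0.93)×0.93 = 1.926 m²
P = b + 2y√(1+z²) = 1.42 + 2×0.93×√(1+0.7²) = 3.690 m
R = A/P = 1.926/3.690 = 0.5219 m
S = (Q·n / (1·A·R^(2/3)))² = (1.58×0.043 / (1×1.926×0.6482))² = 0.002961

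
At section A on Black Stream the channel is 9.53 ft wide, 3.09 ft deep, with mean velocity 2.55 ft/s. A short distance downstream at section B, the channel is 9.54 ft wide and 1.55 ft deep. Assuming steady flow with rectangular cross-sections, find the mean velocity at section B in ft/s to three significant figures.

Q = A₁V₁ = (9.53×3.09) × 2.55 = 75.09 ft³/s
A₂ = 9.54 × 1.55 = 14.79 ft²
V₂ = Q/A₂ = 75.09/14.79 = 5.078 ft/s

5.08 ft/s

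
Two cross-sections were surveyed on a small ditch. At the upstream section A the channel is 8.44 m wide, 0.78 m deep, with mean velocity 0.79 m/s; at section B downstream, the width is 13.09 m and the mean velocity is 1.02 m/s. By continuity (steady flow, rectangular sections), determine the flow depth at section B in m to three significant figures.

0.390 m

Q = A₁V₁ = (8.44×0.78) × 0.79 = 5.201 m³/s
d₂ = Q/(b₂ V₂) = 5.201/(13.09×1.02) = 0.3895 m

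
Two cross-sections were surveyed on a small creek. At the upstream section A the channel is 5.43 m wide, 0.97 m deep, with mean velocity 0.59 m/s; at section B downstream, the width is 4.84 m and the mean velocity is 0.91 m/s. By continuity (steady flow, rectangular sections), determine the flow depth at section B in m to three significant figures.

0.706 m

Q = A₁V₁ = (5.43×0.97) × 0.59 = 3.108 m³/s
d₂ = Q/(b₂ V₂) = 3.108/(4.84×0.91) = 0.7056 m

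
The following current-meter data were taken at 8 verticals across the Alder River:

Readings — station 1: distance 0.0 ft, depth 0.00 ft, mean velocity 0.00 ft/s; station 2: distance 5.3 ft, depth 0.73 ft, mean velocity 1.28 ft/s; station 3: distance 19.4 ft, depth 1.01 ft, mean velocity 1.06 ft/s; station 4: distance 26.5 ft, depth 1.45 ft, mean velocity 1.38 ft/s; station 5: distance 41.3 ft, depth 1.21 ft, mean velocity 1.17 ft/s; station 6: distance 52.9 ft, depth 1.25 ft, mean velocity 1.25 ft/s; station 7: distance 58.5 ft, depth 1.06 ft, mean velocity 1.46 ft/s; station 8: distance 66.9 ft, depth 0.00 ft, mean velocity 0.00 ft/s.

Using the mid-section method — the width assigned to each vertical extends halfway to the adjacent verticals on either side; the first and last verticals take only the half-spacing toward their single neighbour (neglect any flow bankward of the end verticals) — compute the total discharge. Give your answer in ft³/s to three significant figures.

85.3 ft³/s

w_2 = (19.4 − 0.0)/2 = 9.7 ft; q_2 = 1.28 × 0.73 × 9.7 = 9.064 ft³/s
w_3 = (26.5 − 5.3)/2 = 10.6 ft; q_3 = 1.06 × 1.01 × 10.6 = 11.35 ft³/s
w_4 = (41.3 − 19.4)/2 = 10.95 ft; q_4 = 1.38 × 1.45 × 10.95 = 21.91 ft³/s
w_5 = (52.9 − 26.5)/2 = 13.2 ft; q_5 = 1.17 × 1.21 × 13.2 = 18.69 ft³/s
w_6 = (58.5 − 41.3)/2 = 8.6 ft; q_6 = 1.25 × 1.25 × 8.6 = 13.44 ft³/s
w_7 = (66.9 − 52.9)/2 = 7 ft; q_7 = 1.46 × 1.06 × 7 = 10.83 ft³/s
Stations 1, 8 contribute zero (depth or velocity is 0).
Q = Σ qᵢ = 85.28 ft³/s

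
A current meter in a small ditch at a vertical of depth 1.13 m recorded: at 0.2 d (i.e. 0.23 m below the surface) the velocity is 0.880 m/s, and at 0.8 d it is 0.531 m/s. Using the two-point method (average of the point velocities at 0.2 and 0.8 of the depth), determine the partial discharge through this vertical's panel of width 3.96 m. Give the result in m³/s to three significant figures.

v̄ = (0.880 + 0.531) / 2 = 0.7055 m/s
q = v̄ × d × w = 0.7055 × 1.13 × 3.96 = 3.157 m³/s

3.16 m³/s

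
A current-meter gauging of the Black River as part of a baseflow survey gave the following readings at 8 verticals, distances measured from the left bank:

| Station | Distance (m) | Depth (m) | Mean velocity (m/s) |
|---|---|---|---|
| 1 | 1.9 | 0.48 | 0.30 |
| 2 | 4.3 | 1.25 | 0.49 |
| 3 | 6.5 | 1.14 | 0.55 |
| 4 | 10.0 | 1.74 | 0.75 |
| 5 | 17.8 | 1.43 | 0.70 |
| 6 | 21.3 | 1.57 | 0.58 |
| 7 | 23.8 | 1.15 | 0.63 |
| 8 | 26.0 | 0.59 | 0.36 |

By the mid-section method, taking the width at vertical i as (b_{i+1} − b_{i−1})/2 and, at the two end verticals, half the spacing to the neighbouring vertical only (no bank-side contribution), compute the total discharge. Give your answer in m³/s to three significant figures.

21.1 m³/s

w_1 = (4.3 − 1.9)/2 = 1.2 m; q_1 = 0.30 × 0.48 × 1.2 = 0.1728 m³/s
w_2 = (6.5 − 1.9)/2 = 2.3 m; q_2 = 0.49 × 1.25 × 2.3 = 1.409 m³/s
w_3 = (10.0 − 4.3)/2 = 2.85 m; q_3 = 0.55 × 1.14 × 2.85 = 1.787 m³/s
w_4 = (17.8 − 6.5)/2 = 5.65 m; q_4 = 0.75 × 1.74 × 5.65 = 7.373 m³/s
w_5 = (21.3 − 10.0)/2 = 5.65 m; q_5 = 0.70 × 1.43 × 5.65 = 5.656 m³/s
w_6 = (23.8 − 17.8)/2 = 3 m; q_6 = 0.58 × 1.57 × 3 = 2.732 m³/s
w_7 = (26.0 − 21.3)/2 = 2.35 m; q_7 = 0.63 × 1.15 × 2.35 = 1.703 m³/s
w_8 = (26.0 − 23.8)/2 = 1.1 m; q_8 = 0.36 × 0.59 × 1.1 = 0.2336 m³/s
Q = Σ qᵢ = 21.07 m³/s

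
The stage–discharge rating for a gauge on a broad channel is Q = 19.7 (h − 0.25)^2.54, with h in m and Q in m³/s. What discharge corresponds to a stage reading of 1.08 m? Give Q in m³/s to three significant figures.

12.3 m³/s

Q = 19.7 × (1.08 − 0.25)^2.54 = 19.7 × 0.83^2.54 = 12.27 m³/s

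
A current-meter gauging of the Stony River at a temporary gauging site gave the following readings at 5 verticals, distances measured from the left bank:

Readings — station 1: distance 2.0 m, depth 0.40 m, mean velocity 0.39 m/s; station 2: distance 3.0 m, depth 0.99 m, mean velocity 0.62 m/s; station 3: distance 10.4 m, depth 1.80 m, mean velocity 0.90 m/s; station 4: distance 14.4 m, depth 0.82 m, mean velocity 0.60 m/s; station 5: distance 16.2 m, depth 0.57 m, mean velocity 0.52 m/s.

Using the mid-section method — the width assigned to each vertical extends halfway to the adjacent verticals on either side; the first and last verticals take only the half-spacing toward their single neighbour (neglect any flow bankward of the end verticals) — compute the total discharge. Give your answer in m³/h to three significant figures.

w_1 = (3.0 − 2.0)/2 = 0.5 m; q_1 = 0.39 × 0.40 × 0.5 = 0.07800 m³/s
w_2 = (10.4 − 2.0)/2 = 4.2 m; q_2 = 0.62 × 0.99 × 4.2 = 2.578 m³/s
w_3 = (14.4 − 3.0)/2 = 5.7 m; q_3 = 0.90 × 1.80 × 5.7 = 9.234 m³/s
w_4 = (16.2 − 10.4)/2 = 2.9 m; q_4 = 0.60 × 0.82 × 2.9 = 1.427 m³/s
w_5 = (16.2 − 14.4)/2 = 0.9 m; q_5 = 0.52 × 0.57 × 0.9 = 0.2668 m³/s
Q = Σ qᵢ = 13.58 m³/s
= 13.58 × 3600 = 48900 m³/h

48900 m³/h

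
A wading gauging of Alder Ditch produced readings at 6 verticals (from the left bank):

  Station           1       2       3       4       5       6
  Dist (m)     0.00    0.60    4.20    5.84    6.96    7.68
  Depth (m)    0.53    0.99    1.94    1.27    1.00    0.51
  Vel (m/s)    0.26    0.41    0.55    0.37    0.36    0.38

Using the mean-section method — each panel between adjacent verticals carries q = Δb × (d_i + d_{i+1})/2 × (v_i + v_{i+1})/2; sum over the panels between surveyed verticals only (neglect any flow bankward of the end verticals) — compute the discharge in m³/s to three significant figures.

4.56 m³/s

Panel 1-2: Δb = 0.6 m, d̄ = (0.53+0.99)/2 = 0.76, v̄ = (0.26+0.41)/2 = 0.335 → q = 0.6×0.76×0.335 = 0.1528 m³/s
Panel 2-3: Δb = 3.6 m, d̄ = (0.99+1.94)/2 = 1.465, v̄ = (0.41+0.55)/2 = 0.48 → q = 3.6×1.465×0.48 = 2.532 m³/s
Panel 3-4: Δb = 1.64 m, d̄ = (1.94+1.27)/2 = 1.605, v̄ = (0.55+0.37)/2 = 0.46 → q = 1.64×1.605×0.46 = 1.211 m³/s
Panel 4-5: Δb = 1.12 m, d̄ = (1.27+1.00)/2 = 1.135, v̄ = (0.37+0.36)/2 = 0.365 → q = 1.12×1.135×0.365 = 0.4640 m³/s
Panel 5-6: Δb = 0.72 m, d̄ = (1.00+0.51)/2 = 0.755, v̄ = (0.36+0.38)/2 = 0.37 → q = 0.72×0.755×0.37 = 0.2011 m³/s
Q = Σ q = 4.560 m³/s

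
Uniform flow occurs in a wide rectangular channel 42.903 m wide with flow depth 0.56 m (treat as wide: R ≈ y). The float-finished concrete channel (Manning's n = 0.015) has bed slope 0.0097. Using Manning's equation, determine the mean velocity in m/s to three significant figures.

4.46 m/s

A = b·y = 42.903 × 0.56 = 24.03 m²
Wide channel: R ≈ y = 0.56 m
Q = (1/n)·A·R^(2/3)·S^(1/2) = (1/0.015) × 24.03 × 0.5600^(2/3) × 0.0097^(1/2) = 107.2 m³/s
V = Q/A = 107.2/24.03 = 4.461 m/s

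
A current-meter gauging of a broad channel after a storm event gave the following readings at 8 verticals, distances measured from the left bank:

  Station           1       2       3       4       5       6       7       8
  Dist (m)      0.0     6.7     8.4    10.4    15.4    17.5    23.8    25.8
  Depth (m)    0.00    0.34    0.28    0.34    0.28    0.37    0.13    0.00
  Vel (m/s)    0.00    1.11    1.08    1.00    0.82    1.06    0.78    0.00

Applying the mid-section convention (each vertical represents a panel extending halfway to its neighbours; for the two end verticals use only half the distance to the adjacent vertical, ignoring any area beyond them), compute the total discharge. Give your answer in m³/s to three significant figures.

w_2 = (8.4 − 0.0)/2 = 4.2 m; q_2 = 1.11 × 0.34 × 4.2 = 1.585 m³/s
w_3 = (10.4 − 6.7)/2 = 1.85 m; q_3 = 1.08 × 0.28 × 1.85 = 0.5594 m³/s
w_4 = (15.4 − 8.4)/2 = 3.5 m; q_4 = 1.00 × 0.34 × 3.5 = 1.190 m³/s
w_5 = (17.5 − 10.4)/2 = 3.55 m; q_5 = 0.82 × 0.28 × 3.55 = 0.8151 m³/s
w_6 = (23.8 − 15.4)/2 = 4.2 m; q_6 = 1.06 × 0.37 × 4.2 = 1.647 m³/s
w_7 = (25.8 − 17.5)/2 = 4.15 m; q_7 = 0.78 × 0.13 × 4.15 = 0.4208 m³/s
Stations 1, 8 contribute zero (depth or velocity is 0).
Q = Σ qᵢ = 6.218 m³/s

6.22 m³/s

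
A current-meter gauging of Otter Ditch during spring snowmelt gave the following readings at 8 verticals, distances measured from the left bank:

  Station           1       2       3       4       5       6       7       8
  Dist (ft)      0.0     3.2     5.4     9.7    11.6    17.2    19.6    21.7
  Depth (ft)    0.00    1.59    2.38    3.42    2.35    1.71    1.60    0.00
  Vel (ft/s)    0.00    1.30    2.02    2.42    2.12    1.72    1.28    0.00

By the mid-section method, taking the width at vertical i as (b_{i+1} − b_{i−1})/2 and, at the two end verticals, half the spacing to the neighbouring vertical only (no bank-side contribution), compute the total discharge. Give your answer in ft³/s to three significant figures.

81.9 ft³/s

w_2 = (5.4 − 0.0)/2 = 2.7 ft; q_2 = 1.30 × 1.59 × 2.7 = 5.581 ft³/s
w_3 = (9.7 − 3.2)/2 = 3.25 ft; q_3 = 2.02 × 2.38 × 3.25 = 15.62 ft³/s
w_4 = (11.6 − 5.4)/2 = 3.1 ft; q_4 = 2.42 × 3.42 × 3.1 = 25.66 ft³/s
w_5 = (17.2 − 9.7)/2 = 3.75 ft; q_5 = 2.12 × 2.35 × 3.75 = 18.68 ft³/s
w_6 = (19.6 − 11.6)/2 = 4 ft; q_6 = 1.72 × 1.71 × 4 = 11.76 ft³/s
w_7 = (21.7 − 17.2)/2 = 2.25 ft; q_7 = 1.28 × 1.60 × 2.25 = 4.608 ft³/s
Stations 1, 8 contribute zero (depth or velocity is 0).
Q = Σ qᵢ = 81.92 ft³/s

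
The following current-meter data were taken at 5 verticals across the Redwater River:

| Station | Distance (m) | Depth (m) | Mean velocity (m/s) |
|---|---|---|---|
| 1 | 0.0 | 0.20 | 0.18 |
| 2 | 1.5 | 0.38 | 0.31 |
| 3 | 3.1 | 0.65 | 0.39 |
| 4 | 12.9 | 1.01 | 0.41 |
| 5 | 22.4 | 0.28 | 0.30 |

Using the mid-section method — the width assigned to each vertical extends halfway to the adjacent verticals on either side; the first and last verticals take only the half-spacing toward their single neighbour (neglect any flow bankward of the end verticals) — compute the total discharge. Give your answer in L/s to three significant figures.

w_1 = (1.5 − 0.0)/2 = 0.75 m; q_1 = 0.18 × 0.20 × 0.75 = 0.02700 m³/s
w_2 = (3.1 − 0.0)/2 = 1.55 m; q_2 = 0.31 × 0.38 × 1.55 = 0.1826 m³/s
w_3 = (12.9 − 1.5)/2 = 5.7 m; q_3 = 0.39 × 0.65 × 5.7 = 1.445 m³/s
w_4 = (22.4 − 3.1)/2 = 9.65 m; q_4 = 0.41 × 1.01 × 9.65 = 3.996 m³/s
w_5 = (22.4 − 12.9)/2 = 4.75 m; q_5 = 0.30 × 0.28 × 4.75 = 0.3990 m³/s
Q = Σ qᵢ = 6.050 m³/s
= 6.050 × 1000 = 6050 L/s

6050 L/s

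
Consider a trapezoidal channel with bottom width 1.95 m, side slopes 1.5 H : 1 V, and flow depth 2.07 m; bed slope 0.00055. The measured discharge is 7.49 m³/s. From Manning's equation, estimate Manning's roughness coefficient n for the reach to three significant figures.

0.0352

A = (b + z·y)·y = (1.95 + 1.5×2.07)×2.07 = 10.46 m²
P = b + 2y√(1+z²) = 1.95 + 2×2.07×√(1+1.5²) = 9.413 m
R = A/P = 10.46/9.413 = 1.112 m
n = (1/Q)·A·R^(2/3)·S^(1/2) = (1/7.49) × 10.46 × 1.073 × 0.02345 = 0.03516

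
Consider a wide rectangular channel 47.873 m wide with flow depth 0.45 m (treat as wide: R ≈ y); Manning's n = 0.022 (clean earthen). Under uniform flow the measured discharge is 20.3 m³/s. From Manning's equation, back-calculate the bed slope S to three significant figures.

A = b·y = 47.873 × 0.45 = 21.54 m²
Wide channel: R ≈ y = 0.45 m
S = (Q·n / (1·A·R^(2/3)))² = (20.3×0.022 / (1×21.54×0.5872))² = 0.001246

0.00125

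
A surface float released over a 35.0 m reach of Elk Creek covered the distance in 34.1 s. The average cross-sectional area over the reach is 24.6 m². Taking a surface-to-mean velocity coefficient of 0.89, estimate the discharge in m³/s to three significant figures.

22.5 m³/s

v_surface = L / t̄ = 35.0 / 34.1 = 1.026 m/s
v_mean = 0.89 × 1.026 = 0.9135 m/s
Q = A × v_mean = 24.6 × 0.9135 = 22.47 m³/s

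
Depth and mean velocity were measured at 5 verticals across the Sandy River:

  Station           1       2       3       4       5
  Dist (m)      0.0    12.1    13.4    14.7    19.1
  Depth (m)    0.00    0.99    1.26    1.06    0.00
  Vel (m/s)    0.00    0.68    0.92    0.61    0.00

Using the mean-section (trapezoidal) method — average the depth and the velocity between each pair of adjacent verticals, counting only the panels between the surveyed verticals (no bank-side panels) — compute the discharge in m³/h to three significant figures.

Panel 1-2: Δb = 12.1 m, d̄ = (0.00+0.99)/2 = 0.495, v̄ = (0.00+0.68)/2 = 0.34 → q = 12.1×0.495×0.34 = 2.036 m³/s
Panel 2-3: Δb = 1.3 m, d̄ = (0.99+1.26)/2 = 1.125, v̄ = (0.68+0.92)/2 = 0.8 → q = 1.3×1.125×0.8 = 1.170 m³/s
Panel 3-4: Δb = 1.3 m, d̄ = (1.26+1.06)/2 = 1.16, v̄ = (0.92+0.61)/2 = 0.765 → q = 1.3×1.16×0.765 = 1.154 m³/s
Panel 4-5: Δb = 4.4 m, d̄ = (1.06+0.00)/2 = 0.53, v̄ = (0.61+0.00)/2 = 0.305 → q = 4.4×0.53×0.305 = 0.7113 m³/s
Q = Σ q = 5.071 m³/s
= 5.071 × 3600 = 18260 m³/h

18300 m³/h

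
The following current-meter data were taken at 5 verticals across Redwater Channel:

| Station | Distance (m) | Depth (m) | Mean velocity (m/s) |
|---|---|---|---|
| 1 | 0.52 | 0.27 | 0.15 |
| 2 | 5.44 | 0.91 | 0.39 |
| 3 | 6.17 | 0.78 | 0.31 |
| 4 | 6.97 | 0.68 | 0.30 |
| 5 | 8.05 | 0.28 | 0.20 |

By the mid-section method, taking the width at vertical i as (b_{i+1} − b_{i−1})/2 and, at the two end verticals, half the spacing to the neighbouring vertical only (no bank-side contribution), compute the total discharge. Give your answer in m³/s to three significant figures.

1.51 m³/s

w_1 = (5.44 − 0.52)/2 = 2.46 m; q_1 = 0.15 × 0.27 × 2.46 = 0.09963 m³/s
w_2 = (6.17 − 0.52)/2 = 2.825 m; q_2 = 0.39 × 0.91 × 2.825 = 1.003 m³/s
w_3 = (6.97 − 5.44)/2 = 0.765 m; q_3 = 0.31 × 0.78 × 0.765 = 0.1850 m³/s
w_4 = (8.05 − 6.17)/2 = 0.94 m; q_4 = 0.30 × 0.68 × 0.94 = 0.1918 m³/s
w_5 = (8.05 − 6.97)/2 = 0.54 m; q_5 = 0.20 × 0.28 × 0.54 = 0.03024 m³/s
Q = Σ qᵢ = 1.509 m³/s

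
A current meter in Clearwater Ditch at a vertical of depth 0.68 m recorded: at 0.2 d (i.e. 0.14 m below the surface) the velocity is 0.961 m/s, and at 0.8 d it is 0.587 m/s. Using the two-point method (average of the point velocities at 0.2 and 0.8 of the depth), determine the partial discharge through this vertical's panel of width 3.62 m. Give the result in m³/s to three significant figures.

1.91 m³/s

v̄ = (0.961 + 0.587) / 2 = 0.7740 m/s
q = v̄ × d × w = 0.7740 × 0.68 × 3.62 = 1.905 m³/s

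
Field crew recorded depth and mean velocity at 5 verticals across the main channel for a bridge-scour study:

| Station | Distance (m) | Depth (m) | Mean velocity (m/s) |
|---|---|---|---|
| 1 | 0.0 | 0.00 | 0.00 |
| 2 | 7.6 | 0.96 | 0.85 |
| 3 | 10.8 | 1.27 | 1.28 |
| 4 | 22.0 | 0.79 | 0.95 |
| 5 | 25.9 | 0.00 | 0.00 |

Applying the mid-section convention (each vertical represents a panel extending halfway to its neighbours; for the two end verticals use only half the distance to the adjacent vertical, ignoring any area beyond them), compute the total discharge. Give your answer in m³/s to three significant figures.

w_2 = (10.8 − 0.0)/2 = 5.4 m; q_2 = 0.85 × 0.96 × 5.4 = 4.406 m³/s
w_3 = (22.0 − 7.6)/2 = 7.2 m; q_3 = 1.28 × 1.27 × 7.2 = 11.70 m³/s
w_4 = (25.9 − 10.8)/2 = 7.55 m; q_4 = 0.95 × 0.79 × 7.55 = 5.666 m³/s
Stations 1, 5 contribute zero (depth or velocity is 0).
Q = Σ qᵢ = 21.78 m³/s

21.8 m³/s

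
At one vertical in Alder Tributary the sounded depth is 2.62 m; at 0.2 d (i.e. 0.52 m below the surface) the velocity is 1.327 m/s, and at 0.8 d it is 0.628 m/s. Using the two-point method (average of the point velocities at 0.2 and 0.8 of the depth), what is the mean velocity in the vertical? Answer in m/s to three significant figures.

0.978 m/s

v̄ = (1.327 + 0.628) / 2 = 0.9775 m/s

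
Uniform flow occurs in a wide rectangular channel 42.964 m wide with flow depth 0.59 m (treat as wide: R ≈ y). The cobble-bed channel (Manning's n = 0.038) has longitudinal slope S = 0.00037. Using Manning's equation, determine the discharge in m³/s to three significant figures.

9.03 m³/s

A = b·y = 42.964 × 0.59 = 25.35 m²
Wide channel: R ≈ y = 0.59 m
Q = (1/n)·A·R^(2/3)·S^(1/2) = (1/0.038) × 25.35 × 0.5900^(2/3) × 0.00037^(1/2) = 9.026 m³/s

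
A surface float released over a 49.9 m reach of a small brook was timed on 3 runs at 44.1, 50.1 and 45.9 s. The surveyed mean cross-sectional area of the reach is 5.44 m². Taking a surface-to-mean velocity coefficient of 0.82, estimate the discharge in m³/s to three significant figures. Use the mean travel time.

t̄ = (44.1 + 50.1 + 45.9) / 3 = 46.7 s
v_surface = L / t̄ = 49.9 / 46.7 = 1.069 m/s
v_mean = 0.82 × 1.069 = 0.8762 m/s
Q = A × v_mean = 5.44 × 0.8762 = 4.766 m³/s

4.77 m³/s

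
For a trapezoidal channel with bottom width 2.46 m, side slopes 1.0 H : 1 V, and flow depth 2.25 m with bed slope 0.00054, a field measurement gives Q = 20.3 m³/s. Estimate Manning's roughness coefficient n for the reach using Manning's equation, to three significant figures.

0.0137

A = (b + z·y)·y = (2.46 + 1.0×2.25)×2.25 = 10.60 m²
P = b + 2y√(1+z²) = 2.46 + 2×2.25×√(1+1.0²) = 8.824 m
R = A/P = 10.60/8.824 = 1.201 m
n = (1/Q)·A·R^(2/3)·S^(1/2) = (1/20.3) × 10.60 × 1.130 × 0.02324 = 0.01371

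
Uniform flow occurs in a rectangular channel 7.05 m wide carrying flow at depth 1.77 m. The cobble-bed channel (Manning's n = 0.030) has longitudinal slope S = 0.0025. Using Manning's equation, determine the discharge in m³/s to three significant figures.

23.2 m³/s

A = b·y = 7.05 × 1.77 = 12.48 m²
P = b + 2y = 7.05 + 2×1.77 = 10.59 m
R = A/P = 12.48/10.59 = 1.178 m
Q = (1/n)·A·R^(2/3)·S^(1/2) = (1/0.030) × 12.48 × 1.178^(2/3) × 0.0025^(1/2) = 23.20 m³/s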